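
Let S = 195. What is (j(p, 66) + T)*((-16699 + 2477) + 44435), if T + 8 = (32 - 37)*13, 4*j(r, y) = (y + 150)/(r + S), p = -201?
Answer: -2477466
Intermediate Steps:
j(r, y) = (150 + y)/(4*(195 + r)) (j(r, y) = ((y + 150)/(r + 195))/4 = ((150 + y)/(195 + r))/4 = (150 + y)/(4*(195 + r)))
T = -73 (T = -8 + (32 - 37)*13 = -8 - 5*13 = -8 - 65 = -73)
(j(p, 66) + T)*((-16699 + 2477) + 44435) = ((150 + 66)/(4*(195 - 201)) - 73)*((-16699 + 2477) + 44435) = ((¼)*216/(-6) - 73)*(-14222 + 44435) = ((¼)*(-⅙)*216 - 73)*30213 = (-9 - 73)*30213 = -82*30213 = -2477466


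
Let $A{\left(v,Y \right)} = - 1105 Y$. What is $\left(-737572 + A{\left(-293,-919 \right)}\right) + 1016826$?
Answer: $1294749$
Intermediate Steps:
$\left(-737572 + A{\left(-293,-919 \right)}\right) + 1016826 = \left(-737572 - -1015495\right) + 1016826 = \left(-737572 + 1015495\right) + 1016826 = 277923 + 1016826 = 1294749$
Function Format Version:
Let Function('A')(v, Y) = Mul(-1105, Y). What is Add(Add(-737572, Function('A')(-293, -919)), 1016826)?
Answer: 1294749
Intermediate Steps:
Add(Add(-737572, Function('A')(-293, -919)), 1016826) = Add(Add(-737572, Mul(-1105, -919)), 1016826) = Add(Add(-737572, 1015495), 1016826) = Add(277923, 1016826) = 1294749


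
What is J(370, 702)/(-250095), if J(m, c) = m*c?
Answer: -17316/16673 ≈ -1.0386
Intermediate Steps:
J(m, c) = c*m
J(370, 702)/(-250095) = (702*370)/(-250095) = 259740*(-1/250095) = -17316/16673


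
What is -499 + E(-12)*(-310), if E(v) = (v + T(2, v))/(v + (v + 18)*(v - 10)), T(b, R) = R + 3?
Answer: -13061/24 ≈ -544.21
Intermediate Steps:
T(b, R) = 3 + R
E(v) = (3 + 2*v)/(v + (-10 + v)*(18 + v)) (E(v) = (v + (3 + v))/(v + (v + 18)*(v - 10)) = (3 + 2*v)/(v + (18 + v)*(-10 + v)) = (3 + 2*v)/(v + (-10 + v)*(18 + v)))
-499 + E(-12)*(-310) = -499 + ((3 + 2*(-12))/(-180 + (-12)² + 9*(-12)))*(-310) = -499 + ((3 - 24)/(-180 + 144 - 108))*(-310) = -499 + (-21/(-144))*(-310) = -499 - 1/144*(-21)*(-310) = -499 + (7/48)*(-310) = -499 - 1085/24 = -13061/24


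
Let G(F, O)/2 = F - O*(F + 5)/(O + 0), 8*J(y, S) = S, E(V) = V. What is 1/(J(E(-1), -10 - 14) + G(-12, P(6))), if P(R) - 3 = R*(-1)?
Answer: -1/13 ≈ -0.076923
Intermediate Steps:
P(R) = 3 - R (P(R) = 3 + R*(-1) = 3 - R)
J(y, S) = S/8
G(F, O) = -10 (G(F, O) = 2*(F - O*(F + 5)/(O + 0)) = 2*(F - O*(5 + F)/O) = 2*(F - (5 + F)) = 2*(F + (-5 - F)) = 2*(-5) = -10)
1/(J(E(-1), -10 - 14) + G(-12, P(6))) = 1/((-10 - 14)/8 - 10) = 1/((⅛)*(-24) - 10) = 1/(-3 - 10) = 1/(-13) = -1/13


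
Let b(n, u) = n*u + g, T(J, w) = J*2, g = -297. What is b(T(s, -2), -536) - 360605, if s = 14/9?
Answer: -3263126/9 ≈ -3.6257e+5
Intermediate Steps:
s = 14/9 (s = 14*(⅑) = 14/9 ≈ 1.5556)
T(J, w) = 2*J
b(n, u) = -297 + n*u (b(n, u) = n*u - 297 = -297 + n*u)
b(T(s, -2), -536) - 360605 = (-297 + (2*(14/9))*(-536)) - 360605 = (-297 + (28/9)*(-536)) - 360605 = (-297 - 15008/9) - 360605 = -17681/9 - 360605 = -3263126/9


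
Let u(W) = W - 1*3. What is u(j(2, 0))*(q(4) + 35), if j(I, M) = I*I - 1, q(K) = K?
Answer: 0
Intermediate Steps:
j(I, M) = -1 + I² (j(I, M) = I² - 1 = -1 + I²)
u(W) = -3 + W (u(W) = W - 3 = -3 + W)
u(j(2, 0))*(q(4) + 35) = (-3 + (-1 + 2²))*(4 + 35) = (-3 + (-1 + 4))*39 = (-3 + 3)*39 = 0*39 = 0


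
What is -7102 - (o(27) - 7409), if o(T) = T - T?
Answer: 307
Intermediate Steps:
o(T) = 0
-7102 - (o(27) - 7409) = -7102 - (0 - 7409) = -7102 - 1*(-7409) = -7102 + 7409 = 307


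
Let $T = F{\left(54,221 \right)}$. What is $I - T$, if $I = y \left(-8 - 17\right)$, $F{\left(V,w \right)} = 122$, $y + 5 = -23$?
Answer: $578$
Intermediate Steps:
$y = -28$ ($y = -5 - 23 = -28$)
$T = 122$
$I = 700$ ($I = - 28 \left(-8 - 17\right) = \left(-28\right) \left(-25\right) = 700$)
$I - T = 700 - 122 = 578$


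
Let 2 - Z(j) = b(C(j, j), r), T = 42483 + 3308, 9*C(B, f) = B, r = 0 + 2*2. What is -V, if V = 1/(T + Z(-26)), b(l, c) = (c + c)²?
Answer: -1/45729 ≈ -2.1868e-5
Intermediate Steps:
r = 4 (r = 0 + 4 = 4)
C(B, f) = B/9
T = 45791
b(l, c) = 4*c² (b(l, c) = (2*c)² = 4*c²)
Z(j) = -62 (Z(j) = 2 - 4*4² = 2 - 4*16 = 2 - 1*64 = 2 - 64 = -62)
V = 1/45729 (V = 1/(45791 - 62) = 1/45729 ≈ 2.1868e-5)
-V = -1*1/45729 = -1/45729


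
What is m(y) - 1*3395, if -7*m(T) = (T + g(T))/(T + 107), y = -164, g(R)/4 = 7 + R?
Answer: -451799/133 ≈ -3397.0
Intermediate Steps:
g(R) = 28 + 4*R (g(R) = 4*(7 + R) = 28 + 4*R)
m(T) = -(28 + 5*T)/(7*(107 + T)) (m(T) = -(T + (28 + 4*T))/(7*(T + 107)) = -(28 + 5*T)/(7*(107 + T)))
m(y) - 1*3395 = (-28 - 5*(-164))/(7*(107 - 164)) - 1*3395 = (1/7)*(-28 + 820)/(-57) - 3395 = (1/7)*(-1/57)*792 - 3395 = -264/133 - 3395 = -451799/133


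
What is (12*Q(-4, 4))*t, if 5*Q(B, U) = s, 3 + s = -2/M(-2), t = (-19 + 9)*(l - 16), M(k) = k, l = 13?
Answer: -144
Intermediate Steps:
t = 30 (t = (-19 + 9)*(13 - 16) = -10*(-3) = 30)
s = -2 (s = -3 - 2/(-2) = -3 - 2*(-½) = -3 + 1 = -2)
Q(B, U) = -⅖ (Q(B, U) = (⅕)*(-2) = -⅖)
(12*Q(-4, 4))*t = (12*(-⅖))*30 = -24/5*30 = -144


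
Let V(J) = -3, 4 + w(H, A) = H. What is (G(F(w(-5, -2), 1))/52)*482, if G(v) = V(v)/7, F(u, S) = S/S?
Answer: -723/182 ≈ -3.9725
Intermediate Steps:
w(H, A) = -4 + H
F(u, S) = 1
G(v) = -3/7
(G(F(w(-5, -2), 1))/52)*482 = -3/7/52*482 = -3/7*1/52*482 = -3/364*482 = -723/182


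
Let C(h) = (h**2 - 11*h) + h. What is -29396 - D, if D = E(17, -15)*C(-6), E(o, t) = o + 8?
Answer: -31796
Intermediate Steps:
E(o, t) = 8 + o
C(h) = h**2 - 10*h
D = 2400 (D = (8 + 17)*(-6*(-10 - 6)) = 25*(-6*(-16)) = 25*96 = 2400)
-29396 - D = -29396 - 1*2400 = -29396 - 2400 = -31796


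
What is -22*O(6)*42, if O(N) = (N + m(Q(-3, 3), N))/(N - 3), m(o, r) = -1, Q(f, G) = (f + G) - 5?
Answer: -1540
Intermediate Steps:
Q(f, G) = -5 + G + f (Q(f, G) = (G + f) - 5 = -5 + G + f)
O(N) = (-1 + N)/(-3 + N) (O(N) = (N - 1)/(N - 3) = (-1 + N)/(-3 + N))
-22*O(6)*42 = -22*(-1 + 6)/(-3 + 6)*42 = -22*5/3*42 = -110/3*42 = -1540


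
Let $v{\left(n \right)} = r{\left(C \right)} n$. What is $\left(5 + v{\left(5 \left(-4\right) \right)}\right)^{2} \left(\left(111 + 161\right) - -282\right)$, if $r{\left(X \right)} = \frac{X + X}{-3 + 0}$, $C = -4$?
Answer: $\frac{11647850}{9} \approx 1.2942 \cdot 10^{6}$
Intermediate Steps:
$r{\left(X \right)} = - \frac{2 X}{3}$ ($r{\left(X \right)} = \frac{2 X}{-3} = 2 X \left(- \frac{1}{3}\right) = - \frac{2 X}{3}$)
$v{\left(n \right)} = \frac{8 n}{3}$ ($v{\left(n \right)} = \left(- \frac{2}{3}\right) \left(-4\right) n = \frac{8 n}{3}$)
$\left(5 + v{\left(5 \left(-4\right) \right)}\right)^{2} \left(\left(111 + 161\right) - -282\right) = \left(5 + \frac{8 \cdot 5 \left(-4\right)}{3}\right)^{2} \left(\left(111 + 161\right) - -282\right) = \left(5 + \frac{8}{3} \left(-20\right)\right)^{2} \left(272 + 282\right) = \left(5 - \frac{160}{3}\right)^{2} \cdot 554 = \left(- \frac{145}{3}\right)^{2} \cdot 554 = \frac{21025}{9} \cdot 554 = \frac{11647850}{9}$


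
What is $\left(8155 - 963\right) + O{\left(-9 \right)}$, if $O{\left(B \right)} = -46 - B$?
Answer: $7155$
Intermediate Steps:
$\left(8155 - 963\right) + O{\left(-9 \right)} = \left(8155 - 963\right) - 37 = 7192 + \left(-46 + 9\right) = 7192 - 37 = 7155$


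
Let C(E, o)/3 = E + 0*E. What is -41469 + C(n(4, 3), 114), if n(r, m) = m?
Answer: -41460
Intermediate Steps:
C(E, o) = 3*E (C(E, o) = 3*(E + 0*E) = 3*(E + 0) = 3*E)
-41469 + C(n(4, 3), 114) = -41469 + 3*3 = -41469 + 9 = -41460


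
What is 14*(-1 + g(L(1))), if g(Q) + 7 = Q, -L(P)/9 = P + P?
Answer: -364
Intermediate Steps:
L(P) = -18*P (L(P) = -9*(P + P) = -18*P)
g(Q) = -7 + Q
14*(-1 + g(L(1))) = 14*(-1 + (-7 - 18*1)) = 14*(-1 + (-7 - 18)) = 14*(-1 - 25) = 14*(-26) = -364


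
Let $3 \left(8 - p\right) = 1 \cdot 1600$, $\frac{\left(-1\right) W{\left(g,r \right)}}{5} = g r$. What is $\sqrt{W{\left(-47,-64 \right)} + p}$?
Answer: $\frac{2 i \sqrt{35022}}{3} \approx 124.76 i$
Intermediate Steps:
$W{\left(g,r \right)} = - 5 g r$
$p = - \frac{1576}{3}$ ($p = 8 - \frac{1 \cdot 1600}{3} = 8 - \frac{1600}{3} = - \frac{1576}{3} \approx -525.33$)
$\sqrt{W{\left(-47,-64 \right)} + p} = \sqrt{\left(-5\right) \left(-47\right) \left(-64\right) - \frac{1576}{3}} = \sqrt{-15040 - \frac{1576}{3}} = \sqrt{- \frac{46696}{3}} = \frac{2 i \sqrt{35022}}{3}$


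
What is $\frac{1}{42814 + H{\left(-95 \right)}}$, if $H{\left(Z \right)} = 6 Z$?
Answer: $\frac{1}{42244} \approx 2.3672 \cdot 10^{-5}$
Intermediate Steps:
$\frac{1}{42814 + H{\left(-95 \right)}} = \frac{1}{42814 + 6 \left(-95\right)} = \frac{1}{42814 - 570} = \frac{1}{42244}$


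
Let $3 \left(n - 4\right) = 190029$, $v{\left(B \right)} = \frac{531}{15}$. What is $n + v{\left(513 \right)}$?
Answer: $\frac{316912}{5} \approx 63382.0$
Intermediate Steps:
$v{\left(B \right)} = \frac{177}{5}$ ($v{\left(B \right)} = 531 \cdot \frac{1}{15} = \frac{177}{5}$)
$n = 63347$ ($n = 4 + \frac{1}{3} \cdot 190029 = 4 + 63343 = 63347$)
$n + v{\left(513 \right)} = 63347 + \frac{177}{5} = \frac{316912}{5}$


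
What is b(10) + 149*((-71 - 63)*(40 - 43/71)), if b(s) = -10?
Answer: -55845612/71 ≈ -7.8656e+5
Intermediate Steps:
b(10) + 149*((-71 - 63)*(40 - 43/71)) = -10 + 149*((-71 - 63)*(40 - 43/71)) = -10 + 149*(-134*(40 - 43*1/71)) = -10 + 149*(-134*(40 - 43/71)) = -10 + 149*(-134*2797/71) = -10 + 149*(-374798/71) = -10 - 55844902/71 = -55845612/71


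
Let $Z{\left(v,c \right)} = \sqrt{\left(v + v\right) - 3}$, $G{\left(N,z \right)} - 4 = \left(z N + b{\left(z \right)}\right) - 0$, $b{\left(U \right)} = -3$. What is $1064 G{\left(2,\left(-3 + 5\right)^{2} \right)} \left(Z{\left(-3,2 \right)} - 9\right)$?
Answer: $-86184 + 28728 i \approx -86184.0 + 28728.0 i$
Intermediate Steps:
$G{\left(N,z \right)} = 1 + N z$ ($G{\left(N,z \right)} = 4 + \left(\left(z N - 3\right) - 0\right) = 4 + \left(\left(N z - 3\right) + 0\right) = 4 + \left(\left(-3 + N z\right) + 0\right) = 4 + \left(-3 + N z\right) = 1 + N z$)
$Z{\left(v,c \right)} = \sqrt{-3 + 2 v}$ ($Z{\left(v,c \right)} = \sqrt{2 v - 3} = \sqrt{-3 + 2 v}$)
$1064 G{\left(2,\left(-3 + 5\right)^{2} \right)} \left(Z{\left(-3,2 \right)} - 9\right) = 1064 \left(1 + 2 \left(-3 + 5\right)^{2}\right) \left(\sqrt{-3 + 2 \left(-3\right)} - 9\right) = 1064 \left(1 + 2 \cdot 2^{2}\right) \left(\sqrt{-3 - 6} - 9\right) = 1064 \left(1 + 2 \cdot 4\right) \left(\sqrt{-9} - 9\right) = 1064 \left(1 + 8\right) \left(3 i - 9\right) = 1064 \cdot 9 \left(-9 + 3 i\right) = 1064 \left(-81 + 27 i\right) = -86184 + 28728 i$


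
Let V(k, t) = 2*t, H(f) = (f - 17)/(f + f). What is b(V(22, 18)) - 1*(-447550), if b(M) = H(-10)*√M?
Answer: 4475581/10 ≈ 4.4756e+5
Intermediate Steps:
H(f) = (-17 + f)/(2*f) (H(f) = (-17 + f)/((2*f)) = (-17 + f)*(1/(2*f)) = (-17 + f)/(2*f))
b(M) = 27*√M/20 (b(M) = ((½)*(-17 - 10)/(-10))*√M = ((½)*(-⅒)*(-27))*√M = 27*√M/20)
b(V(22, 18)) - 1*(-447550) = 27*√(2*18)/20 - 1*(-447550) = 27*√36/20 + 447550 = (27/20)*6 + 447550 = 81/10 + 447550 = 4475581/10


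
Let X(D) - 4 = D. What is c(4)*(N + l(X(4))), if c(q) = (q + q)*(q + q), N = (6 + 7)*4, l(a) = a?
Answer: 3840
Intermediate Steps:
X(D) = 4 + D
N = 52 (N = 13*4 = 52)
c(q) = 4*q**2 (c(q) = (2*q)*(2*q) = 4*q**2)
c(4)*(N + l(X(4))) = (4*4**2)*(52 + (4 + 4)) = (4*16)*(52 + 8) = 64*60 = 3840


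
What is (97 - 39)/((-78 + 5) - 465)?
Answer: -29/269 ≈ -0.10781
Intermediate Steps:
(97 - 39)/((-78 + 5) - 465) = 58/(-73 - 465) = 58/(-538) = 58*(-1/538) = -29/269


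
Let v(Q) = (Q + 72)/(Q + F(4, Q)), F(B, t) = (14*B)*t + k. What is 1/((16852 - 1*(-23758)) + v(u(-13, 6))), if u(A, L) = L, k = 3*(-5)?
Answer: 109/4426516 ≈ 2.4624e-5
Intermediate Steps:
k = -15
F(B, t) = -15 + 14*B*t (F(B, t) = (14*B)*t - 15 = 14*B*t - 15 = -15 + 14*B*t)
v(Q) = (72 + Q)/(-15 + 57*Q) (v(Q) = (Q + 72)/(Q + (-15 + 14*4*Q)) = (72 + Q)/(Q + (-15 + 56*Q)) = (72 + Q)/(-15 + 57*Q))
1/((16852 - 1*(-23758)) + v(u(-13, 6))) = 1/((16852 - 1*(-23758)) + (72 + 6)/(3*(-5 + 19*6))) = 1/((16852 + 23758) + (1/3)*78/(-5 + 114)) = 1/(40610 + (1/3)*78/109) = 1/(40610 + (1/3)*(1/109)*78) = 1/(40610 + 26/109) = 1/(4426516/109) = 109/4426516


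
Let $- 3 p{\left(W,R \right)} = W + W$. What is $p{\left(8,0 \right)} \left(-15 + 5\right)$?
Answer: $\frac{160}{3} \approx 53.333$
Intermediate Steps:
$p{\left(W,R \right)} = - \frac{2 W}{3}$ ($p{\left(W,R \right)} = - \frac{W + W}{3} = - \frac{2 W}{3}$)
$p{\left(8,0 \right)} \left(-15 + 5\right) = \left(- \frac{2}{3}\right) 8 \left(-15 + 5\right) = \left(- \frac{16}{3}\right) \left(-10\right) = \frac{160}{3}$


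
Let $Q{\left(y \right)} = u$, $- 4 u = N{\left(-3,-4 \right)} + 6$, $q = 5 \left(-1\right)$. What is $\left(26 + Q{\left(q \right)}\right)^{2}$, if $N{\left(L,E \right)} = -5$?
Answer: $\frac{10609}{16} \approx 663.06$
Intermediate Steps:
$q = -5$
$u = - \frac{1}{4}$ ($u = - \frac{-5 + 6}{4} = \left(- \frac{1}{4}\right) 1 = - \frac{1}{4} \approx -0.25$)
$Q{\left(y \right)} = - \frac{1}{4}$
$\left(26 + Q{\left(q \right)}\right)^{2} = \left(26 - \frac{1}{4}\right)^{2} = \left(\frac{103}{4}\right)^{2} = \frac{10609}{16}$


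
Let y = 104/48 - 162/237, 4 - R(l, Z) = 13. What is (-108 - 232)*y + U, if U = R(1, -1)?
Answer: -121643/237 ≈ -513.26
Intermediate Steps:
R(l, Z) = -9 (R(l, Z) = 4 - 1*13 = 4 - 13 = -9)
U = -9
y = 703/474 (y = 104*(1/48) - 162*1/237 = 13/6 - 54/79 = 703/474 ≈ 1.4831)
(-108 - 232)*y + U = (-108 - 232)*(703/474) - 9 = -340*703/474 - 9 = -119510/237 - 9 = -121643/237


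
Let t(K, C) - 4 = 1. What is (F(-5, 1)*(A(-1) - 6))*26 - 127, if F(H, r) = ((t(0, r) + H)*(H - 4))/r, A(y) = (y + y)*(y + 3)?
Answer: -127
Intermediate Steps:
A(y) = 2*y*(3 + y) (A(y) = (2*y)*(3 + y) = 2*y*(3 + y))
t(K, C) = 5 (t(K, C) = 4 + 1 = 5)
F(H, r) = (-4 + H)*(5 + H)/r (F(H, r) = ((5 + H)*(H - 4))/r = ((5 + H)*(-4 + H))/r = ((-4 + H)*(5 + H))/r = (-4 + H)*(5 + H)/r)
(F(-5, 1)*(A(-1) - 6))*26 - 127 = (((-20 - 5 + (-5)**2)/1)*(2*(-1)*(3 - 1) - 6))*26 - 127 = ((1*(-20 - 5 + 25))*(2*(-1)*2 - 6))*26 - 127 = ((1*0)*(-4 - 6))*26 - 127 = (0*(-10))*26 - 127 = 0*26 - 127 = 0 - 127 = -127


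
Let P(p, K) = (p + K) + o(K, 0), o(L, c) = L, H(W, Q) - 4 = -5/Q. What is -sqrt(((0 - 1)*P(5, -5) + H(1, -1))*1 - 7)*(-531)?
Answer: 531*sqrt(7) ≈ 1404.9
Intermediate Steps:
H(W, Q) = 4 - 5/Q
P(p, K) = p + 2*K (P(p, K) = (p + K) + K = (K + p) + K = p + 2*K)
-sqrt(((0 - 1)*P(5, -5) + H(1, -1))*1 - 7)*(-531) = -sqrt(((0 - 1)*(5 + 2*(-5)) + (4 - 5/(-1)))*1 - 7)*(-531) = -sqrt((-(5 - 10) + (4 - 5*(-1)))*1 - 7)*(-531) = -sqrt((-1*(-5) + (4 + 5))*1 - 7)*(-531) = -sqrt((5 + 9)*1 - 7)*(-531) = -sqrt(14*1 - 7)*(-531) = -sqrt(14 - 7)*(-531) = -sqrt(7)*(-531) = -(-531)*sqrt(7) = 531*sqrt(7)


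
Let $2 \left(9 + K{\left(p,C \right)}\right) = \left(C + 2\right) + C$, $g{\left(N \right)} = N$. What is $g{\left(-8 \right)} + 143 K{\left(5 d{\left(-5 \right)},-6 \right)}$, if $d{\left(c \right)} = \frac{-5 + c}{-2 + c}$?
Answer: $-2010$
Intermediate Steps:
$d{\left(c \right)} = \frac{-5 + c}{-2 + c}$
$K{\left(p,C \right)} = -8 + C$ ($K{\left(p,C \right)} = -9 + \frac{\left(C + 2\right) + C}{2} = -9 + \frac{\left(2 + C\right) + C}{2} = -9 + \frac{2 + 2 C}{2} = -9 + \left(1 + C\right) = -8 + C$)
$g{\left(-8 \right)} + 143 K{\left(5 d{\left(-5 \right)},-6 \right)} = -8 + 143 \left(-8 - 6\right) = -8 + 143 \left(-14\right) = -8 - 2002 = -2010$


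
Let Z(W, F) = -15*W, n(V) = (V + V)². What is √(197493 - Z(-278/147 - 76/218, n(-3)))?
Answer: √114954743357/763 ≈ 444.36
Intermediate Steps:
n(V) = 4*V² (n(V) = (2*V)² = 4*V²)
√(197493 - Z(-278/147 - 76/218, n(-3))) = √(197493 - (-15)*(-278/147 - 76/218)) = √(197493 - (-15)*(-278*1/147 - 76*1/218)) = √(197493 - (-15)*(-278/147 - 38/109)) = √(197493 - (-15)*(-35888)/16023) = √(197493 - 1*179440/5341) = √(197493 - 179440/5341) = √(1054630673/5341) = √114954743357/763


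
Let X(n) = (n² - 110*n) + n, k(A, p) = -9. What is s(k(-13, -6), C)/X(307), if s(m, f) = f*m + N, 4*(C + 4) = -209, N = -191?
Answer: 1261/243144 ≈ 0.0051862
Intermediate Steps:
C = -225/4 (C = -4 + (¼)*(-209) = -4 - 209/4 = -225/4 ≈ -56.250)
X(n) = n² - 109*n
s(m, f) = -191 + f*m (s(m, f) = f*m - 191 = -191 + f*m)
s(k(-13, -6), C)/X(307) = (-191 - 225/4*(-9))/((307*(-109 + 307))) = (-191 + 2025/4)/((307*198)) = (1261/4)/60786 = (1261/4)*(1/60786) = 1261/243144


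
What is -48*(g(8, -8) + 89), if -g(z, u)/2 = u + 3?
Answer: -4752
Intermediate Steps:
g(z, u) = -6 - 2*u (g(z, u) = -2*(u + 3) = -2*(3 + u) = -6 - 2*u)
-48*(g(8, -8) + 89) = -48*((-6 - 2*(-8)) + 89) = -48*((-6 + 16) + 89) = -48*(10 + 89) = -48*99 = -4752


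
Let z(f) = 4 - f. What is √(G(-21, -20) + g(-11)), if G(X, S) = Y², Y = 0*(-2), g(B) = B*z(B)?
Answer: I*√165 ≈ 12.845*I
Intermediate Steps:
g(B) = B*(4 - B)
Y = 0
G(X, S) = 0 (G(X, S) = 0² = 0)
√(G(-21, -20) + g(-11)) = √(0 - 11*(4 - 1*(-11))) = √(0 - 11*(4 + 11)) = √(0 - 11*15) = √(0 - 165) = √(-165) = I*√165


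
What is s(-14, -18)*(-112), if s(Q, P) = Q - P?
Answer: -448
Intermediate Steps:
s(-14, -18)*(-112) = (-14 - 1*(-18))*(-112) = (-14 + 18)*(-112) = 4*(-112) = -448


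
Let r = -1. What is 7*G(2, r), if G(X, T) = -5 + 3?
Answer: -14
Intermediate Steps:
G(X, T) = -2
7*G(2, r) = 7*(-2) = -14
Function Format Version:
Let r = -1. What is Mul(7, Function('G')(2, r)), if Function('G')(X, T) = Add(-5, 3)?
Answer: -14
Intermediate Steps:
Function('G')(X, T) = -2
Mul(7, Function('G')(2, r)) = Mul(7, -2) = -14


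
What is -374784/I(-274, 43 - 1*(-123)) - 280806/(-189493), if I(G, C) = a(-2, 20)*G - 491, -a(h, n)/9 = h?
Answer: 72541755450/1027620539 ≈ 70.592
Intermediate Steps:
a(h, n) = -9*h
I(G, C) = -491 + 18*G (I(G, C) = (-9*(-2))*G - 491 = 18*G - 491 = -491 + 18*G)
-374784/I(-274, 43 - 1*(-123)) - 280806/(-189493) = -374784/(-491 + 18*(-274)) - 280806/(-189493) = -374784/(-491 - 4932) - 280806*(-1/189493) = -374784/(-5423) + 280806/189493 = -374784*(-1/5423) + 280806/189493 = 374784/5423 + 280806/189493 = 72541755450/1027620539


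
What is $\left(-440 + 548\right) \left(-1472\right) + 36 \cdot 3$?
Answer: $-158868$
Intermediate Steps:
$\left(-440 + 548\right) \left(-1472\right) + 36 \cdot 3 = 108 \left(-1472\right) + 108 = -158976 + 108 = -158868$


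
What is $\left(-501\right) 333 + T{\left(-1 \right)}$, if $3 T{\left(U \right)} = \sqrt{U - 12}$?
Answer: $-166833 + \frac{i \sqrt{13}}{3} \approx -1.6683 \cdot 10^{5} + 1.2019 i$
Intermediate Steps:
$T{\left(U \right)} = \frac{\sqrt{-12 + U}}{3}$ ($T{\left(U \right)} = \frac{\sqrt{U - 12}}{3} = \frac{\sqrt{-12 + U}}{3}$)
$\left(-501\right) 333 + T{\left(-1 \right)} = \left(-501\right) 333 + \frac{\sqrt{-12 - 1}}{3} = -166833 + \frac{\sqrt{-13}}{3} = -166833 + \frac{i \sqrt{13}}{3}$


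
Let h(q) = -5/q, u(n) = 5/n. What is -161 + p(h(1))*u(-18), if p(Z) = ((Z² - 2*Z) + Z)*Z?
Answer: -358/3 ≈ -119.33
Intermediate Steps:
p(Z) = Z*(Z² - Z) (p(Z) = (Z² - Z)*Z = Z*(Z² - Z))
-161 + p(h(1))*u(-18) = -161 + ((-5/1)²*(-1 - 5/1))*(5/(-18)) = -161 + ((-5*1)²*(-1 - 5*1))*(5*(-1/18)) = -161 + ((-5)²*(-1 - 5))*(-5/18) = -161 + (25*(-6))*(-5/18) = -161 - 150*(-5/18) = -161 + 125/3 = -358/3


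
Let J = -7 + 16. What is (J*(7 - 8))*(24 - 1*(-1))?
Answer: -225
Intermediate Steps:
J = 9
(J*(7 - 8))*(24 - 1*(-1)) = (9*(7 - 8))*(24 - 1*(-1)) = (9*(-1))*(24 + 1) = -9*25 = -225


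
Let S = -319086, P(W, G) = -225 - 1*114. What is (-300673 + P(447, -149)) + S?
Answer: -620098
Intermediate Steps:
P(W, G) = -339 (P(W, G) = -225 - 114 = -339)
(-300673 + P(447, -149)) + S = (-300673 - 339) - 319086 = -301012 - 319086 = -620098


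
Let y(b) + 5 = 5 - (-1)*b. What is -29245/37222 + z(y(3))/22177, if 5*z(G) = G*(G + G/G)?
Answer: -3242385161/4127361470 ≈ -0.78558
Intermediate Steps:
y(b) = b (y(b) = -5 + (5 - (-1)*b) = -5 + (5 + b) = b)
z(G) = G*(1 + G)/5 (z(G) = (G*(G + G/G))/5 = (G*(G + 1))/5 = (G*(1 + G))/5 = G*(1 + G)/5)
-29245/37222 + z(y(3))/22177 = -29245/37222 + ((1/5)*3*(1 + 3))/22177 = -29245*1/37222 + ((1/5)*3*4)*(1/22177) = -29245/37222 + (12/5)*(1/22177) = -29245/37222 + 12/110885 = -3242385161/4127361470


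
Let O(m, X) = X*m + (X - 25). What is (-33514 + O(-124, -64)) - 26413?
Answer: -52080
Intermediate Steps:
O(m, X) = -25 + X + X*m (O(m, X) = X*m + (-25 + X) = -25 + X + X*m)
(-33514 + O(-124, -64)) - 26413 = (-33514 + (-25 - 64 - 64*(-124))) - 26413 = (-33514 + (-25 - 64 + 7936)) - 26413 = (-33514 + 7847) - 26413 = -25667 - 26413 = -52080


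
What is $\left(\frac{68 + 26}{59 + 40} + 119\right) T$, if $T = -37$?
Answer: $- \frac{439375}{99} \approx -4438.1$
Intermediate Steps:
$\left(\frac{68 + 26}{59 + 40} + 119\right) T = \left(\frac{68 + 26}{59 + 40} + 119\right) \left(-37\right) = \left(\frac{94}{99} + 119\right) \left(-37\right) = \frac{11875}{99} \left(-37\right) = - \frac{439375}{99}$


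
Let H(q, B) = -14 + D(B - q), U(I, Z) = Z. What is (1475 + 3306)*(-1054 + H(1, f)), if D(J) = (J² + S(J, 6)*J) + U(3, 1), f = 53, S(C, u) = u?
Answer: 9318169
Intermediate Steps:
D(J) = 1 + J² + 6*J (D(J) = (J² + 6*J) + 1 = 1 + J² + 6*J)
H(q, B) = -13 + (B - q)² - 6*q + 6*B (H(q, B) = -14 + (1 + (B - q)² + 6*(B - q)) = -14 + (1 + (B - q)² + (-6*q + 6*B)) = -14 + (1 + (B - q)² - 6*q + 6*B) = -13 + (B - q)² - 6*q + 6*B)
(1475 + 3306)*(-1054 + H(1, f)) = (1475 + 3306)*(-1054 + (-13 + (53 - 1*1)² - 6*1 + 6*53)) = 4781*(-1054 + (-13 + (53 - 1)² - 6 + 318)) = 4781*(-1054 + (-13 + 52² - 6 + 318)) = 4781*(-1054 + (-13 + 2704 - 6 + 318)) = 4781*(-1054 + 3003) = 4781*1949 = 9318169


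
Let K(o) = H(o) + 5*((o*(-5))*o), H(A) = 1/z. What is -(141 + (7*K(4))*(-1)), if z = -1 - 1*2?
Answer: -8830/3 ≈ -2943.3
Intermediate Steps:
z = -3 (z = -1 - 2 = -3)
H(A) = -1/3 (H(A) = 1/(-3) = -1/3)
K(o) = -1/3 - 25*o**2 (K(o) = -1/3 + 5*((o*(-5))*o) = -1/3 + 5*((-5*o)*o) = -1/3 + 5*(-5*o**2) = -1/3 - 25*o**2)
-(141 + (7*K(4))*(-1)) = -(141 + (7*(-1/3 - 25*4**2))*(-1)) = -(141 + (7*(-1/3 - 25*16))*(-1)) = -(141 + (7*(-1/3 - 400))*(-1)) = -(141 + (7*(-1201/3))*(-1)) = -(141 - 8407/3*(-1)) = -(141 + 8407/3) = -1*8830/3 = -8830/3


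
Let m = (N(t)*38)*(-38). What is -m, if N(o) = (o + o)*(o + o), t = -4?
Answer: 92416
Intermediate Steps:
N(o) = 4*o² (N(o) = (2*o)*(2*o) = 4*o²)
m = -92416 (m = ((4*(-4)²)*38)*(-38) = ((4*16)*38)*(-38) = (64*38)*(-38) = 2432*(-38) = -92416)
-m = -1*(-92416) = 92416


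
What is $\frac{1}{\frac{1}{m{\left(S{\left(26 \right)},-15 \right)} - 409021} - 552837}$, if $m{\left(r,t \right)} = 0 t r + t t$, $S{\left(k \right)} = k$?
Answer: $- \frac{408796}{225997554253} \approx -1.8089 \cdot 10^{-6}$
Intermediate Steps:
$m{\left(r,t \right)} = t^{2}$ ($m{\left(r,t \right)} = 0 r + t^{2} = 0 + t^{2} = t^{2}$)
$\frac{1}{\frac{1}{m{\left(S{\left(26 \right)},-15 \right)} - 409021} - 552837} = \frac{1}{\frac{1}{\left(-15\right)^{2} - 409021} - 552837} = \frac{1}{\frac{1}{225 - 409021} - 552837} = \frac{1}{\frac{1}{-408796} - 552837} = \frac{1}{- \frac{1}{408796} - 552837} = \frac{1}{- \frac{225997554253}{408796}} = - \frac{408796}{225997554253}$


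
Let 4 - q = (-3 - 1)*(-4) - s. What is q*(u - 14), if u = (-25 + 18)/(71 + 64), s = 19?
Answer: -13279/135 ≈ -98.363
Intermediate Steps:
u = -7/135 ≈ -0.051852
q = 7 (q = 4 - ((-3 - 1)*(-4) - 1*19) = 4 - (-4*(-4) - 19) = 4 - (16 - 19) = 4 - 1*(-3) = 4 + 3 = 7)
q*(u - 14) = 7*(-7/135 - 14) = 7*(-1897/135) = -13279/135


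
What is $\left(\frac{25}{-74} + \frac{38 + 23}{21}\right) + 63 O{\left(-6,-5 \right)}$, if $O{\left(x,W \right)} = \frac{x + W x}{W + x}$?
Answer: $- \frac{2305769}{17094} \approx -134.89$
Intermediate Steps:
$O{\left(x,W \right)} = \frac{x + W x}{W + x}$
$\left(\frac{25}{-74} + \frac{38 + 23}{21}\right) + 63 O{\left(-6,-5 \right)} = \left(\frac{25}{-74} + \frac{38 + 23}{21}\right) + 63 \left(- \frac{6 \left(1 - 5\right)}{-5 - 6}\right) = \left(25 \left(- \frac{1}{74}\right) + 61 \cdot \frac{1}{21}\right) + 63 \left(\left(-6\right) \frac{1}{-11} \left(-4\right)\right) = \left(- \frac{25}{74} + \frac{61}{21}\right) + 63 \left(\left(-6\right) \left(- \frac{1}{11}\right) \left(-4\right)\right) = \frac{3989}{1554} + 63 \left(- \frac{24}{11}\right) = \frac{3989}{1554} - \frac{1512}{11} = - \frac{2305769}{17094}$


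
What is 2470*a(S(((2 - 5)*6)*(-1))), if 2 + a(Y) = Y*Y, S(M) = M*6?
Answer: 28805140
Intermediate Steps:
S(M) = 6*M
a(Y) = -2 + Y**2 (a(Y) = -2 + Y*Y = -2 + Y**2)
2470*a(S(((2 - 5)*6)*(-1))) = 2470*(-2 + (6*(((2 - 5)*6)*(-1)))**2) = 2470*(-2 + (6*(-3*6*(-1)))**2) = 2470*(-2 + (6*(-18*(-1)))**2) = 2470*(-2 + (6*18)**2) = 2470*(-2 + 108**2) = 2470*(-2 + 11664) = 2470*11662 = 28805140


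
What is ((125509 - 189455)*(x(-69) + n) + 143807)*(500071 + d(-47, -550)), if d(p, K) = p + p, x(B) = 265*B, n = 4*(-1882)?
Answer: 825352984516185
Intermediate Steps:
n = -7528
d(p, K) = 2*p
((125509 - 189455)*(x(-69) + n) + 143807)*(500071 + d(-47, -550)) = ((125509 - 189455)*(265*(-69) - 7528) + 143807)*(500071 + 2*(-47)) = (-63946*(-18285 - 7528) + 143807)*(500071 - 94) = (-63946*(-25813) + 143807)*499977 = (1650638098 + 143807)*499977 = 1650781905*499977 = 825352984516185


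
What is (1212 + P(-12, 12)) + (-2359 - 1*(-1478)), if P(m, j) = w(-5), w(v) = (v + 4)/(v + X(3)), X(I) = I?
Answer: 663/2 ≈ 331.50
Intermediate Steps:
w(v) = (4 + v)/(3 + v) (w(v) = (v + 4)/(v + 3) = (4 + v)/(3 + v))
P(m, j) = 1/2 (P(m, j) = (4 - 5)/(3 - 5) = -1/(-2) = -1/2*(-1) = 1/2)
(1212 + P(-12, 12)) + (-2359 - 1*(-1478)) = (1212 + 1/2) + (-2359 - 1*(-1478)) = 2425/2 + (-2359 + 1478) = 2425/2 - 881 = 663/2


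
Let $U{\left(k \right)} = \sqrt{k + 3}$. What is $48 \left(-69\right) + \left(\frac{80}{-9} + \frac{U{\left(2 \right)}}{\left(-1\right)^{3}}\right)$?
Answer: $- \frac{29888}{9} - \sqrt{5} \approx -3323.1$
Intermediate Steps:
$U{\left(k \right)} = \sqrt{3 + k}$
$48 \left(-69\right) + \left(\frac{80}{-9} + \frac{U{\left(2 \right)}}{\left(-1\right)^{3}}\right) = 48 \left(-69\right) + \left(\frac{80}{-9} + \frac{\sqrt{3 + 2}}{\left(-1\right)^{3}}\right) = -3312 + \left(80 \left(- \frac{1}{9}\right) + \frac{\sqrt{5}}{-1}\right) = -3312 - \left(\frac{80}{9} - \sqrt{5} \left(-1\right)\right) = -3312 - \left(\frac{80}{9} + \sqrt{5}\right) = - \frac{29888}{9} - \sqrt{5}$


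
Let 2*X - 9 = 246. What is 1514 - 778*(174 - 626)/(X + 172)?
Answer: 1610198/599 ≈ 2688.1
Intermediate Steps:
X = 255/2 (X = 9/2 + (½)*246 = 9/2 + 123 = 255/2 ≈ 127.50)
1514 - 778*(174 - 626)/(X + 172) = 1514 - 778*(174 - 626)/(255/2 + 172) = 1514 - (-351656)/599/2 = 1514 - (-351656)*2/599 = 1514 - 778*(-904/599) = 1514 + 703312/599 = 1610198/599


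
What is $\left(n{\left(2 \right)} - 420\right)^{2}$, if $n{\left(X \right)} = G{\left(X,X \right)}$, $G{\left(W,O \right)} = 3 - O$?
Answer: $175561$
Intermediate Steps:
$n{\left(X \right)} = 3 - X$
$\left(n{\left(2 \right)} - 420\right)^{2} = \left(\left(3 - 2\right) - 420\right)^{2} = \left(1 - 420\right)^{2} = \left(-419\right)^{2} = 175561$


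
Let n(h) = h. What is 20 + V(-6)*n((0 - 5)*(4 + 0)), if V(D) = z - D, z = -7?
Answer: 40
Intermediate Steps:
V(D) = -7 - D
20 + V(-6)*n((0 - 5)*(4 + 0)) = 20 + (-7 - 1*(-6))*((0 - 5)*(4 + 0)) = 20 + (-7 + 6)*(-5*4) = 20 - 1*(-20) = 20 + 20 = 40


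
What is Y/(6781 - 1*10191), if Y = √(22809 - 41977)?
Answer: -2*I*√1198/1705 ≈ -0.040601*I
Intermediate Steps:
Y = 4*I*√1198 (Y = √(-19168) = 4*I*√1198 ≈ 138.45*I)
Y/(6781 - 1*10191) = (4*I*√1198)/(6781 - 1*10191) = (4*I*√1198)/(6781 - 10191) = (4*I*√1198)/(-3410) = (4*I*√1198)*(-1/3410) = -2*I*√1198/1705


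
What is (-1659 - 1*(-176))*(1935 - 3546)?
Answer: 2389113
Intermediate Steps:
(-1659 - 1*(-176))*(1935 - 3546) = (-1659 + 176)*(-1611) = -1483*(-1611) = 2389113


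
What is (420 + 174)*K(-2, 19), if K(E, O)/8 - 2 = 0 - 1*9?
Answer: -33264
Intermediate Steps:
K(E, O) = -56 (K(E, O) = 16 + 8*(0 - 1*9) = 16 + 8*(0 - 9) = 16 + 8*(-9) = 16 - 72 = -56)
(420 + 174)*K(-2, 19) = (420 + 174)*(-56) = 594*(-56) = -33264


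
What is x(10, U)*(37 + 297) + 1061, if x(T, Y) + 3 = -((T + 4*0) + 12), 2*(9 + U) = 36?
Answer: -7289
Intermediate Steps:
U = 9 (U = -9 + (½)*36 = -9 + 18 = 9)
x(T, Y) = -15 - T (x(T, Y) = -3 - ((T + 4*0) + 12) = -3 - ((T + 0) + 12) = -3 - (T + 12) = -3 - (12 + T) = -3 + (-12 - T) = -15 - T)
x(10, U)*(37 + 297) + 1061 = (-15 - 1*10)*(37 + 297) + 1061 = (-15 - 10)*334 + 1061 = -25*334 + 1061 = -8350 + 1061 = -7289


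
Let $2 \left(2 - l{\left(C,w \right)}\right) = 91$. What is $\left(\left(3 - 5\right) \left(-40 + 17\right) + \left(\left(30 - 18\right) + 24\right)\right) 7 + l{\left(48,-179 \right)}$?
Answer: $\frac{1061}{2} \approx 530.5$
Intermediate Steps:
$l{\left(C,w \right)} = - \frac{87}{2}$ ($l{\left(C,w \right)} = 2 - \frac{91}{2} = - \frac{87}{2}$)
$\left(\left(3 - 5\right) \left(-40 + 17\right) + \left(\left(30 - 18\right) + 24\right)\right) 7 + l{\left(48,-179 \right)} = \left(\left(3 - 5\right) \left(-40 + 17\right) + \left(\left(30 - 18\right) + 24\right)\right) 7 - \frac{87}{2} = \left(\left(-2\right) \left(-23\right) + \left(12 + 24\right)\right) 7 - \frac{87}{2} = \left(46 + 36\right) 7 - \frac{87}{2} = 82 \cdot 7 - \frac{87}{2} = 574 - \frac{87}{2} = \frac{1061}{2}$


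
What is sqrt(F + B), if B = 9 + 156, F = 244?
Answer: sqrt(409) ≈ 20.224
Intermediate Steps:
B = 165
sqrt(F + B) = sqrt(244 + 165) = sqrt(409)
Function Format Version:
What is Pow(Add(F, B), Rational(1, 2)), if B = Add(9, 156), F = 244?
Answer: Pow(409, Rational(1, 2)) ≈ 20.224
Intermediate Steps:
B = 165
Pow(Add(F, B), Rational(1, 2)) = Pow(Add(244, 165), Rational(1, 2)) = Pow(409, Rational(1, 2))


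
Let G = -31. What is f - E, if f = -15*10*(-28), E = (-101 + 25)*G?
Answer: 1844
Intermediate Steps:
E = 2356 (E = (-101 + 25)*(-31) = -76*(-31) = 2356)
f = 4200 (f = -150*(-28) = 4200)
f - E = 4200 - 1*2356 = 4200 - 2356 = 1844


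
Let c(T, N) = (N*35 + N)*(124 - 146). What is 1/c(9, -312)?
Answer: 1/247104 ≈ 4.0469e-6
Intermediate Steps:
c(T, N) = -792*N (c(T, N) = (35*N + N)*(-22) = (36*N)*(-22) = -792*N)
1/c(9, -312) = 1/(-792*(-312)) = 1/247104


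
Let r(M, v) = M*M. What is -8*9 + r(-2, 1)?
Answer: -68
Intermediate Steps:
r(M, v) = M²
-8*9 + r(-2, 1) = -8*9 + (-2)² = -72 + 4 = -68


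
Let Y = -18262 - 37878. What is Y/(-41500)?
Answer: 2807/2075 ≈ 1.3528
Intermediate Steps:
Y = -56140
Y/(-41500) = -56140/(-41500) = -56140*(-1/41500) = 2807/2075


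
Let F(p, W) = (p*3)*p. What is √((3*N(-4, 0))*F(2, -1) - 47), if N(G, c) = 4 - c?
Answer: √97 ≈ 9.8489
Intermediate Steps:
F(p, W) = 3*p² (F(p, W) = (3*p)*p = 3*p²)
√((3*N(-4, 0))*F(2, -1) - 47) = √((3*(4 - 1*0))*(3*2²) - 47) = √((3*(4 + 0))*(3*4) - 47) = √((3*4)*12 - 47) = √(12*12 - 47) = √(144 - 47) = √97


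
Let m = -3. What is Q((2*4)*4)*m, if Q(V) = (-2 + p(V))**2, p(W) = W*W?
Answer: -3133452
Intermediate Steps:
p(W) = W**2
Q(V) = (-2 + V**2)**2
Q((2*4)*4)*m = (-2 + ((2*4)*4)**2)**2*(-3) = (-2 + (8*4)**2)**2*(-3) = (-2 + 32**2)**2*(-3) = (-2 + 1024)**2*(-3) = 1022**2*(-3) = 1044484*(-3) = -3133452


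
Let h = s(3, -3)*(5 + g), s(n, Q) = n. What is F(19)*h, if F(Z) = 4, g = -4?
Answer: 12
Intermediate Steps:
h = 3 (h = 3*(5 - 4) = 3*1 = 3)
F(19)*h = 4*3 = 12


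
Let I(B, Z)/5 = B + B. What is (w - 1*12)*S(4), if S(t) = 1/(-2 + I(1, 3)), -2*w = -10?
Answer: -7/8 ≈ -0.87500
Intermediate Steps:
w = 5 (w = -½*(-10) = 5)
I(B, Z) = 10*B (I(B, Z) = 5*(B + B) = 5*(2*B) = 10*B)
S(t) = ⅛ (S(t) = 1/(-2 + 10*1) = 1/(-2 + 10) = 1/8 = ⅛)
(w - 1*12)*S(4) = (5 - 1*12)*(⅛) = (5 - 12)*(⅛) = -7*⅛ = -7/8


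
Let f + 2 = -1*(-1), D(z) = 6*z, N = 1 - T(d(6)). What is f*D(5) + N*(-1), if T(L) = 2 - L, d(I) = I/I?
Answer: -30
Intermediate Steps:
d(I) = 1
N = 0 (N = 1 - (2 - 1*1) = 1 - (2 - 1) = 1 - 1*1 = 1 - 1 = 0)
f = -1 (f = -2 - 1*(-1) = -2 + 1 = -1)
f*D(5) + N*(-1) = -6*5 + 0*(-1) = -1*30 + 0 = -30 + 0 = -30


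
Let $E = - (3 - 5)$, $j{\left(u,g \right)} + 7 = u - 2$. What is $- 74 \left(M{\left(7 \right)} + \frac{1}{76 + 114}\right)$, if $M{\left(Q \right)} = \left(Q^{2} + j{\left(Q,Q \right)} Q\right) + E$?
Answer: $- \frac{260147}{95} \approx -2738.4$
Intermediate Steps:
$j{\left(u,g \right)} = -9 + u$ ($j{\left(u,g \right)} = -7 + \left(u - 2\right) = -7 + \left(-2 + u\right) = -9 + u$)
$E = 2$ ($E = - (3 - 5) = \left(-1\right) \left(-2\right) = 2$)
$M{\left(Q \right)} = 2 + Q^{2} + Q \left(-9 + Q\right)$ ($M{\left(Q \right)} = \left(Q^{2} + \left(-9 + Q\right) Q\right) + 2 = \left(Q^{2} + Q \left(-9 + Q\right)\right) + 2 = 2 + Q^{2} + Q \left(-9 + Q\right)$)
$- 74 \left(M{\left(7 \right)} + \frac{1}{76 + 114}\right) = - 74 \left(\left(2 + 7^{2} + 7 \left(-9 + 7\right)\right) + \frac{1}{76 + 114}\right) = - 74 \left(\left(2 + 49 + 7 \left(-2\right)\right) + \frac{1}{190}\right) = - 74 \left(\left(2 + 49 - 14\right) + \frac{1}{190}\right) = - 74 \left(37 + \frac{1}{190}\right) = \left(-74\right) \frac{7031}{190} = - \frac{260147}{95}$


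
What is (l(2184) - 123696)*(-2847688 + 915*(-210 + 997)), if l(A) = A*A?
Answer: -9885091031280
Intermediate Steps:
l(A) = A²
(l(2184) - 123696)*(-2847688 + 915*(-210 + 997)) = (2184² - 123696)*(-2847688 + 915*(-210 + 997)) = (4769856 - 123696)*(-2847688 + 915*787) = 4646160*(-2847688 + 720105) = 4646160*(-2127583) = -9885091031280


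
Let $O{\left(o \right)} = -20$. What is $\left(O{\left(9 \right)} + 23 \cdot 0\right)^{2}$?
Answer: $400$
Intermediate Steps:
$\left(O{\left(9 \right)} + 23 \cdot 0\right)^{2} = \left(-20 + 23 \cdot 0\right)^{2} = \left(-20 + 0\right)^{2} = \left(-20\right)^{2} = 400$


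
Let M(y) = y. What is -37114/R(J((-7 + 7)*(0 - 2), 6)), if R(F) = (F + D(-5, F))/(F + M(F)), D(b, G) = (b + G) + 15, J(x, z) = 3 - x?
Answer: -55671/4 ≈ -13918.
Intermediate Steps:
D(b, G) = 15 + G + b (D(b, G) = (G + b) + 15 = 15 + G + b)
R(F) = (10 + 2*F)/(2*F) (R(F) = (F + (15 + F - 5))/(F + F) = (F + (10 + F))/((2*F)) = (10 + 2*F)*(1/(2*F)) = (10 + 2*F)/(2*F))
-37114/R(J((-7 + 7)*(0 - 2), 6)) = -37114*(3 - (-7 + 7)*(0 - 2))/(5 + (3 - (-7 + 7)*(0 - 2))) = -37114*(3 - 0*(-2))/(5 + (3 - 0*(-2))) = -37114*(3 - 1*0)/(5 + (3 - 1*0)) = -37114*(3 + 0)/(5 + (3 + 0)) = -37114*3/(5 + 3) = -37114/((1/3)*8) = -37114/8/3 = -37114*3/8 = -55671/4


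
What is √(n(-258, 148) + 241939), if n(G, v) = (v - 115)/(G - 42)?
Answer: √24193889/10 ≈ 491.87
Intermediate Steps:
n(G, v) = (-115 + v)/(-42 + G)
√(n(-258, 148) + 241939) = √((-115 + 148)/(-42 - 258) + 241939) = √(33/(-300) + 241939) = √(-1/300*33 + 241939) = √(-11/100 + 241939) = √(24193889/100) = √24193889/10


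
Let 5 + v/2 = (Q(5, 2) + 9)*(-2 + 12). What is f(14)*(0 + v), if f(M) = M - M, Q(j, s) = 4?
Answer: 0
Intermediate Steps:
v = 250 (v = -10 + 2*((4 + 9)*(-2 + 12)) = -10 + 2*(13*10) = -10 + 2*130 = -10 + 260 = 250)
f(M) = 0
f(14)*(0 + v) = 0*(0 + 250) = 0*250 = 0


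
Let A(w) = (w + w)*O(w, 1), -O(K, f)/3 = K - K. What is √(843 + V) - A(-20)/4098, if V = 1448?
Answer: √2291 ≈ 47.864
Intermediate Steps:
O(K, f) = 0 (O(K, f) = -3*(K - K) = -3*0 = 0)
A(w) = 0 (A(w) = (w + w)*0 = (2*w)*0 = 0)
√(843 + V) - A(-20)/4098 = √(843 + 1448) - 0/4098 = √2291 - 0/4098 = √2291 - 1*0 = √2291 + 0 = √2291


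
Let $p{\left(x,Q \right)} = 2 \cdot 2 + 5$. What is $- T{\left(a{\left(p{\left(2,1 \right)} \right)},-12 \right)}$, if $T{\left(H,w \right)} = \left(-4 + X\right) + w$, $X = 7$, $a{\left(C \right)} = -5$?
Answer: $9$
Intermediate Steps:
$p{\left(x,Q \right)} = 9$ ($p{\left(x,Q \right)} = 4 + 5 = 9$)
$T{\left(H,w \right)} = 3 + w$ ($T{\left(H,w \right)} = \left(-4 + 7\right) + w = 3 + w$)
$- T{\left(a{\left(p{\left(2,1 \right)} \right)},-12 \right)} = - (3 - 12) = \left(-1\right) \left(-9\right) = 9$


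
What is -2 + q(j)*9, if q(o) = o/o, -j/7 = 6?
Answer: 7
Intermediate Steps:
j = -42 (j = -7*6 = -42)
q(o) = 1
-2 + q(j)*9 = -2 + 1*9 = -2 + 9 = 7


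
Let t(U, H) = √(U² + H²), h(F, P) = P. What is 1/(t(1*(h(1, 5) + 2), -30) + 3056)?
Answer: 3056/9338187 - √949/9338187 ≈ 0.00032396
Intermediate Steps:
t(U, H) = √(H² + U²)
1/(t(1*(h(1, 5) + 2), -30) + 3056) = 1/(√((-30)² + (1*(5 + 2))²) + 3056) = 1/(√(900 + (1*7)²) + 3056) = 1/(√(900 + 7²) + 3056) = 1/(√(900 + 49) + 3056) = 1/(√949 + 3056) = 1/(3056 + √949)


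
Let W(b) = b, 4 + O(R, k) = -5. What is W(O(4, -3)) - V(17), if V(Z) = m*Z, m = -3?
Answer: 42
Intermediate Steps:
O(R, k) = -9 (O(R, k) = -4 - 5 = -9)
V(Z) = -3*Z
W(O(4, -3)) - V(17) = -9 - (-3)*17 = -9 - 1*(-51) = -9 + 51 = 42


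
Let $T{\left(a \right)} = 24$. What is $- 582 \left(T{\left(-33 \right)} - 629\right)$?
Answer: $352110$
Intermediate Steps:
$- 582 \left(T{\left(-33 \right)} - 629\right) = - 582 \left(24 - 629\right) = \left(-582\right) \left(-605\right) = 352110$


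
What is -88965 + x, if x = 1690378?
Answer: 1601413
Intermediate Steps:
-88965 + x = -88965 + 1690378 = 1601413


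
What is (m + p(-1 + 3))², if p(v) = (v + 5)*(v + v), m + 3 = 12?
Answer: 1369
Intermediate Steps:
m = 9 (m = -3 + 12 = 9)
p(v) = 2*v*(5 + v) (p(v) = (5 + v)*(2*v) = 2*v*(5 + v))
(m + p(-1 + 3))² = (9 + 2*(-1 + 3)*(5 + (-1 + 3)))² = (9 + 2*2*(5 + 2))² = (9 + 2*2*7)² = (9 + 28)² = 37² = 1369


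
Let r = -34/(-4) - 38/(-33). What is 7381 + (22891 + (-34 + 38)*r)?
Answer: 1000250/33 ≈ 30311.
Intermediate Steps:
r = 637/66 (r = -34*(-¼) - 38*(-1/33) = 17/2 + 38/33 = 637/66 ≈ 9.6515)
7381 + (22891 + (-34 + 38)*r) = 7381 + (22891 + (-34 + 38)*(637/66)) = 7381 + (22891 + 4*(637/66)) = 7381 + (22891 + 1274/33) = 7381 + 756677/33 = 1000250/33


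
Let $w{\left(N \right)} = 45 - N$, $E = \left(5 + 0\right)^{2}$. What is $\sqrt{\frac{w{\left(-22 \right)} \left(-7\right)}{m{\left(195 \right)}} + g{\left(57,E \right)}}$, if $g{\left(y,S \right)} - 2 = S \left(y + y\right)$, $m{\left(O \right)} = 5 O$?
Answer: $\frac{\sqrt{108429009}}{195} \approx 53.4$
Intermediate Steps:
$E = 25$ ($E = 5^{2} = 25$)
$g{\left(y,S \right)} = 2 + 2 S y$ ($g{\left(y,S \right)} = 2 + S \left(y + y\right) = 2 + S 2 y = 2 + 2 S y$)
$\sqrt{\frac{w{\left(-22 \right)} \left(-7\right)}{m{\left(195 \right)}} + g{\left(57,E \right)}} = \sqrt{\frac{\left(45 - -22\right) \left(-7\right)}{5 \cdot 195} + \left(2 + 2 \cdot 25 \cdot 57\right)} = \sqrt{\frac{\left(45 + 22\right) \left(-7\right)}{975} + \left(2 + 2850\right)} = \sqrt{67 \left(-7\right) \frac{1}{975} + 2852} = \sqrt{\left(-469\right) \frac{1}{975} + 2852} = \sqrt{- \frac{469}{975} + 2852} = \sqrt{\frac{2780231}{975}} = \frac{\sqrt{108429009}}{195}$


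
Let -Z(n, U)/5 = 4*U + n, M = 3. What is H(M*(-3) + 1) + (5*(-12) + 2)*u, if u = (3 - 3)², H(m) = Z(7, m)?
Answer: 125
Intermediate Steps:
Z(n, U) = -20*U - 5*n (Z(n, U) = -5*(4*U + n) = -5*(n + 4*U) = -20*U - 5*n)
H(m) = -35 - 20*m (H(m) = -20*m - 5*7 = -20*m - 35 = -35 - 20*m)
u = 0 (u = 0² = 0)
H(M*(-3) + 1) + (5*(-12) + 2)*u = (-35 - 20*(3*(-3) + 1)) + (5*(-12) + 2)*0 = (-35 - 20*(-9 + 1)) + (-60 + 2)*0 = (-35 - 20*(-8)) - 58*0 = (-35 + 160) + 0 = 125 + 0 = 125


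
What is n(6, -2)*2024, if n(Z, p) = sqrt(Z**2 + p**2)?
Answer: 4048*sqrt(10) ≈ 12801.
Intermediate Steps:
n(6, -2)*2024 = sqrt(6**2 + (-2)**2)*2024 = sqrt(36 + 4)*2024 = sqrt(40)*2024 = (2*sqrt(10))*2024 = 4048*sqrt(10)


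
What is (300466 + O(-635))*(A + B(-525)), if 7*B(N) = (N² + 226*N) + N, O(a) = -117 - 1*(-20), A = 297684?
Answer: 96128292546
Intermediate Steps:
O(a) = -97 (O(a) = -117 + 20 = -97)
B(N) = N²/7 + 227*N/7 (B(N) = ((N² + 226*N) + N)/7 = (N² + 227*N)/7 = N²/7 + 227*N/7)
(300466 + O(-635))*(A + B(-525)) = (300466 - 97)*(297684 + (⅐)*(-525)*(227 - 525)) = 300369*(297684 + (⅐)*(-525)*(-298)) = 300369*(297684 + 22350) = 300369*320034 = 96128292546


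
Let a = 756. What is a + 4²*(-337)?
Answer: -4636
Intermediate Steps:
a + 4²*(-337) = 756 + 4²*(-337) = 756 + 16*(-337) = 756 - 5392 = -4636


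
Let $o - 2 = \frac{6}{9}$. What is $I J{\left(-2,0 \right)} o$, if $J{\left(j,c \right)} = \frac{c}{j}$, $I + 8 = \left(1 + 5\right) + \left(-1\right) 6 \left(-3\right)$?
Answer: $0$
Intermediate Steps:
$o = \frac{8}{3}$ ($o = 2 + \frac{6}{9} = 2 + 6 \cdot \frac{1}{9} = 2 + \frac{2}{3} = \frac{8}{3} \approx 2.6667$)
$I = 16$ ($I = -8 + \left(\left(1 + 5\right) + \left(-1\right) 6 \left(-3\right)\right) = -8 + \left(6 - -18\right) = -8 + \left(6 + 18\right) = -8 + 24 = 16$)
$I J{\left(-2,0 \right)} o = 16 \frac{0}{-2} \cdot \frac{8}{3} = 16 \cdot 0 \left(- \frac{1}{2}\right) \frac{8}{3} = 16 \cdot 0 \cdot \frac{8}{3} = 0 \cdot \frac{8}{3} = 0$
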